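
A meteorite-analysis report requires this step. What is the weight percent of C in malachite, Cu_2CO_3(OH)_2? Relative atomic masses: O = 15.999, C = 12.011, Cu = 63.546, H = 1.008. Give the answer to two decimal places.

M(Cu_2CO_3(OH)_2) = 221.114 g/mol.
C contributes 1 × 12.011 = 12.011 g per mole.
12.011/221.114 = 0.0543 → 5.43%.

5.43 mass %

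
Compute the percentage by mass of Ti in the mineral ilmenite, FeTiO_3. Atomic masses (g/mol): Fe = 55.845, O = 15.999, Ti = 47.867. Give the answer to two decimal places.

Formula mass = 1·55.845 + 1·47.867 + 3·15.999 = 151.709 g/mol, of which 47.867 g is Ti.
So Ti makes up 47.867/151.709 = 0.3155 of the mass, i.e. 31.55%.

31.55 mass %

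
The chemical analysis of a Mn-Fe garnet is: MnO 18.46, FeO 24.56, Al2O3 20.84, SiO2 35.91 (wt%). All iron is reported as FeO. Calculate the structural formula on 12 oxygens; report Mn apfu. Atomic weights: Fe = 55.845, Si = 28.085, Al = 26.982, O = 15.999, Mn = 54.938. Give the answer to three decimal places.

MnO (M=70.937): mol = 0.26023; Mn = 0.26023, O = 0.26023.
FeO (M=71.844): mol = 0.34185; Fe = 0.34185, O = 0.34185.
Al2O3 (M=101.961): mol = 0.20439; Al = 0.40878, O = 0.61317.
SiO2 (M=60.083): mol = 0.59767; Si = 0.59767, O = 1.19534.
ΣO = 2.41059; factor = 12/ΣO = 4.97803.
Mn apfu = 0.26023 × 4.97803 = 1.295.

1.295 Mn apfu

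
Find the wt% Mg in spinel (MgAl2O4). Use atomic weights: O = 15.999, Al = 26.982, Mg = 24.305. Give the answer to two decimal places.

17.08 mass %

Formula mass = 1×24.305 + 2×26.982 + 4×15.999 = 142.265 g/mol, of which 24.305 g is Mg.
So Mg makes up 24.305/142.265 = 0.1708 of the mass, i.e. 17.08%.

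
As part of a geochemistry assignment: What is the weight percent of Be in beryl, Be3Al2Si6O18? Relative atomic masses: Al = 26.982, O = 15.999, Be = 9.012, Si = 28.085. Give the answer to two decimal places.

Formula mass = 3·9.012 + 2·26.982 + 6·28.085 + 18·15.999 = 537.492 g/mol, of which 27.036 g is Be.
So Be makes up 27.036/537.492 = 0.0503 of the mass, i.e. 5.03%.

5.03 mass %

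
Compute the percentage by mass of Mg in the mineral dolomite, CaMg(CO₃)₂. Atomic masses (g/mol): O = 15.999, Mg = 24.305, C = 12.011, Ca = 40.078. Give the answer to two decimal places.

Formula mass = 1*40.078 + 1*24.305 + 2*12.011 + 6*15.999 = 184.399 g/mol, of which 24.305 g is Mg.
So Mg makes up 24.305/184.399 = 0.1318 of the mass, i.e. 13.18%.

13.18 mass %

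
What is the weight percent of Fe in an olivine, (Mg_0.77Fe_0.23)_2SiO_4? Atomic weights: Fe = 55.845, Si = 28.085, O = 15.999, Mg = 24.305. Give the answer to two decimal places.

16.55 wt%

Formula mass = 1.54×24.305 + 0.46×55.845 + 1×28.085 + 4×15.999 = 155.199 g/mol, of which 25.689 g is Fe.
So Fe makes up 25.689/155.199 = 0.1655 of the mass, i.e. 16.55%.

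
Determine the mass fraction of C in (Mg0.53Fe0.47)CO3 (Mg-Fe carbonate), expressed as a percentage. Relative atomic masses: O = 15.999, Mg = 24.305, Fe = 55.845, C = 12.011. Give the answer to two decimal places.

12.12 weight percent

Formula mass = 0.53*24.305 + 0.47*55.845 + 1*12.011 + 3*15.999 = 99.137 g/mol, of which 12.011 g is C.
So C makes up 12.011/99.137 = 0.1212 of the mass, i.e. 12.12%.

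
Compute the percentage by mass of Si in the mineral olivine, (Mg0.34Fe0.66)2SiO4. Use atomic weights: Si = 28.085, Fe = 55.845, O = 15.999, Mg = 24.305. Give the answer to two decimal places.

Molar mass of (Mg0.34Fe0.66)2SiO4: 0.68×24.305 + 1.32×55.845 + 1×28.085 + 4×15.999 = 182.324 g/mol.
Mass of Si per formula unit: 1 × 28.085 = 28.085 g.
Weight fraction Si = 28.085 / 182.324 = 0.1540.

15.40 mass %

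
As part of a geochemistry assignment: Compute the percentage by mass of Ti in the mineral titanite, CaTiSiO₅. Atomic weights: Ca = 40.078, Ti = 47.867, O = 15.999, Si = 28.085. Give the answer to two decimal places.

24.42 weight percent

Molar mass of CaTiSiO₅: 1·40.078 + 1·47.867 + 1·28.085 + 5·15.999 = 196.025 g/mol.
Mass of Ti per formula unit: 1 × 47.867 = 47.867 g.
Weight fraction Ti = 47.867 / 196.025 = 0.2442.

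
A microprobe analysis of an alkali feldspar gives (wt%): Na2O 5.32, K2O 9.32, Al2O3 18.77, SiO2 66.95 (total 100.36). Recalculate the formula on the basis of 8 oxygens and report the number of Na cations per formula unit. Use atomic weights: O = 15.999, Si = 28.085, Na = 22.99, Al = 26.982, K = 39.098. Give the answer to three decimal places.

0.463 Na apfu

Na2O (M=61.979): mol = 0.08584; Na = 0.17168, O = 0.08584.
K2O (M=94.195): mol = 0.09894; K = 0.19788, O = 0.09894.
Al2O3 (M=101.961): mol = 0.18409; Al = 0.36818, O = 0.55227.
SiO2 (M=60.083): mol = 1.11429; Si = 1.11429, O = 2.22858.
ΣO = 2.96563; factor = 8/ΣO = 2.69757.
Na apfu = 0.17168 × 2.69757 = 0.463.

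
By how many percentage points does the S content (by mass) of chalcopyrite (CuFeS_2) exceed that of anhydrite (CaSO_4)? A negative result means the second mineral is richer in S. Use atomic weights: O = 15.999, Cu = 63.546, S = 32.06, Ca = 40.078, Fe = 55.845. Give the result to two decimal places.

11.39 percentage points

First mineral: 64.120 g S in 183.511 g formula = 34.94 wt% S.
Second mineral: 32.060 g S in 136.134 g formula = 23.55 wt% S.
34.94% − 23.55% gives a difference of 11.39 percentage points.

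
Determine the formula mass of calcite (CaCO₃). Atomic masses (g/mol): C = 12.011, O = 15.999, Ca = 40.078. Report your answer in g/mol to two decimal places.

The formula mass is the sum 1×40.078 + 1×12.011 + 3×15.999.

100.09 g/mol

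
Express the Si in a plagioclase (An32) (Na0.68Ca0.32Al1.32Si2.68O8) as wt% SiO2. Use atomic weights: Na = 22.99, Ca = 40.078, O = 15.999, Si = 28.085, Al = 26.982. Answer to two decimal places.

60.23 wt%

Molar mass of Na0.68Ca0.32Al1.32Si2.68O8 = 0.68*22.99 + 0.32*40.078 + 1.32*26.982 + 2.68*28.085 + 8*15.999 = 267.334 g/mol.
Each formula unit contains 2.68 Si, equivalent to 2.68/1 = 2.6800 mol SiO2.
M(SiO2) = 1×28.085 + 2×15.999 = 60.083 g/mol.
Mass of SiO2 per formula unit = 2.6800 × 60.083 = 161.022 g.
SiO2 wt% = 161.022 / 267.334 × 100 = 60.23%.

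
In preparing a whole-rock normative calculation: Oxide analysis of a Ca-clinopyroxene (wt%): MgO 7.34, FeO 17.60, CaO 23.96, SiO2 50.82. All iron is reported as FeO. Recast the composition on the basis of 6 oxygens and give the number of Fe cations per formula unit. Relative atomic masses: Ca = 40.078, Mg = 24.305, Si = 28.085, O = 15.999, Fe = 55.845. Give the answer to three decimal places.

MgO (M=40.304): mol = 0.18212; Mg = 0.18212, O = 0.18212.
FeO (M=71.844): mol = 0.24498; Fe = 0.24498, O = 0.24498.
CaO (M=56.077): mol = 0.42727; Ca = 0.42727, O = 0.42727.
SiO2 (M=60.083): mol = 0.84583; Si = 0.84583, O = 1.69166.
ΣO = 2.54603; factor = 6/ΣO = 2.35661.
Fe apfu = 0.24498 × 2.35661 = 0.577.

0.577 Fe apfu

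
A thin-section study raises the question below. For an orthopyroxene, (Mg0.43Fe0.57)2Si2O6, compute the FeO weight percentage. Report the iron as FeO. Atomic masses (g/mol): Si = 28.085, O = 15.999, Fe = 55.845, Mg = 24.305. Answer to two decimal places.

34.60 wt%

Formula mass = 236.730 g/mol.
1.14 Fe → 1.1400 mol FeO per formula unit; M(FeO) = 71.844, so FeO mass = 81.902 g.
81.902/236.730 × 100 = 34.60 wt%.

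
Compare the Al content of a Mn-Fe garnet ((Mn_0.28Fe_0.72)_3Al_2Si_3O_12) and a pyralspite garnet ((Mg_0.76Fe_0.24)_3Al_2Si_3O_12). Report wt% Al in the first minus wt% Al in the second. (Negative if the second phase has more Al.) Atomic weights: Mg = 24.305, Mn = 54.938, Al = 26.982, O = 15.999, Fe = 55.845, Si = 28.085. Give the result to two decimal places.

-1.81 percentage points

First mineral: 53.964 g Al in 496.980 g formula = 10.86 wt% Al.
Second mineral: 53.964 g Al in 425.831 g formula = 12.67 wt% Al.
10.86% − 12.67% gives a difference of -1.81 percentage points.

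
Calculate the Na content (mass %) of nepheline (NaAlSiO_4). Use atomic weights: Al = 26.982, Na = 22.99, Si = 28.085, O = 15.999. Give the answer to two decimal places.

16.18 mass %

M(NaAlSiO_4) = 142.053 g/mol.
Na contributes 1 × 22.99 = 22.990 g per mole.
22.990/142.053 = 0.1618 → 16.18%.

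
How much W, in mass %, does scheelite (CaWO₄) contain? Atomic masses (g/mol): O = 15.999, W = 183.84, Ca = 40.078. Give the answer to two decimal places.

63.85 mass %

Molar mass of CaWO₄: 1×40.078 + 1×183.84 + 4×15.999 = 287.914 g/mol.
Mass of W per formula unit: 1 × 183.84 = 183.840 g.
Weight fraction W = 183.840 / 287.914 = 0.6385.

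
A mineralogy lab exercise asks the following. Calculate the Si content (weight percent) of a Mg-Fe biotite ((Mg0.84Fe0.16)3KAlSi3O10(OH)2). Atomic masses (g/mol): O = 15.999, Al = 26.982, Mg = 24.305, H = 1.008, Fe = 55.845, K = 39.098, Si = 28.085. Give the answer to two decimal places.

19.49 weight percent

Molar mass of (Mg0.84Fe0.16)3KAlSi3O10(OH)2: 2.52·24.305 + 0.48·55.845 + 1·39.098 + 1·26.982 + 3·28.085 + 12·15.999 + 2·1.008 = 432.393 g/mol.
Mass of Si per formula unit: 3 × 28.085 = 84.255 g.
Weight fraction Si = 84.255 / 432.393 = 0.1949.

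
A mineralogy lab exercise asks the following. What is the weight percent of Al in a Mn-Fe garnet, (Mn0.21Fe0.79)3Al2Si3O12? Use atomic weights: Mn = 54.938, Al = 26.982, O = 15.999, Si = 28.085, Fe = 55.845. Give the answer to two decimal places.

Molar mass of (Mn0.21Fe0.79)3Al2Si3O12: 0.63·54.938 + 2.37·55.845 + 2·26.982 + 3·28.085 + 12·15.999 = 497.171 g/mol.
Mass of Al per formula unit: 2 × 26.982 = 53.964 g.
Weight fraction Al = 53.964 / 497.171 = 0.1085.

10.85 mass %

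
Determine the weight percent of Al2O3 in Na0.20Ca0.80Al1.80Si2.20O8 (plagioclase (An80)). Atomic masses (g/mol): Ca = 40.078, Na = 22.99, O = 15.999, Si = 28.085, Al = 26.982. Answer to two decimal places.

Formula mass = 275.007 g/mol.
1.80 Al → 0.9000 mol Al2O3 per formula unit; M(Al2O3) = 101.961, so Al2O3 mass = 91.765 g.
91.765/275.007 × 100 = 33.37 wt%.

33.37 wt%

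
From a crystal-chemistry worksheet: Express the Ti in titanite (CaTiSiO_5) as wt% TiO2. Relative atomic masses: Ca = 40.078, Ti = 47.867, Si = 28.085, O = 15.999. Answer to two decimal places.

M(CaTiSiO_5) = 196.025 g/mol; M(TiO2) = 79.865 g/mol.
Moles TiO2 per formula unit = 1 Ti ÷ 1 = 1.0000.
TiO2 fraction = (1.0000 × 79.865) / 196.025 = 79.865/196.025 = 0.4074.

40.74 wt%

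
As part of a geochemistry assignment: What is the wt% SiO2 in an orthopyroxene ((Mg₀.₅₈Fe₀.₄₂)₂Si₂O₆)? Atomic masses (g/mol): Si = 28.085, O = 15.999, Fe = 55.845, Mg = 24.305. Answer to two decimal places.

52.87 wt%

Formula mass = 227.268 g/mol.
2 Si → 2.0000 mol SiO2 per formula unit; M(SiO2) = 60.083, so SiO2 mass = 120.166 g.
120.166/227.268 × 100 = 52.87 wt%.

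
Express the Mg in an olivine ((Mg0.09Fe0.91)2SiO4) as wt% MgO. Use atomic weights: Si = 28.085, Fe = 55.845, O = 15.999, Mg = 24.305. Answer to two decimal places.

3.66 wt%

Molar mass of (Mg0.09Fe0.91)2SiO4 = 0.18×24.305 + 1.82×55.845 + 1×28.085 + 4×15.999 = 198.094 g/mol.
Each formula unit contains 0.18 Mg, equivalent to 0.18/1 = 0.1800 mol MgO.
M(MgO) = 1×24.305 + 1×15.999 = 40.304 g/mol.
Mass of MgO per formula unit = 0.1800 × 40.304 = 7.255 g.
MgO wt% = 7.255 / 198.094 × 100 = 3.66%.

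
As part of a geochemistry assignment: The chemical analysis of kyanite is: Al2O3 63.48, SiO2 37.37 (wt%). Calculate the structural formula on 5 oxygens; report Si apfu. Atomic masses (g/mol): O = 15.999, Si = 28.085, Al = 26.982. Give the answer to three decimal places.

Al2O3: 63.48/101.961 = 0.62259 mol → 1.24518 mol Al, 1.86777 mol O.
SiO2: 37.37/60.083 = 0.62197 mol → 0.62197 mol Si, 1.24394 mol O.
Total oxygen = 3.11171 mol. Normalization factor = 5/3.11171 = 1.60683.
Si per 5 O = 0.62197 × 1.60683 = 0.999.

0.999 Si apfu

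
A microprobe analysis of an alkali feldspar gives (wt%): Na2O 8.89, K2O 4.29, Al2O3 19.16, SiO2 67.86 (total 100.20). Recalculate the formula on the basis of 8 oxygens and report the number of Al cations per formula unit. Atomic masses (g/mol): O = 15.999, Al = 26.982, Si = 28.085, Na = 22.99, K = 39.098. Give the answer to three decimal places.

0.998 Al apfu

8.89 wt% Na2O ÷ 61.979 g/mol = 0.14344 mol, giving 0.28688 Na and 0.14344 O.
4.29 wt% K2O ÷ 94.195 g/mol = 0.04554 mol, giving 0.09108 K and 0.04554 O.
19.16 wt% Al2O3 ÷ 101.961 g/mol = 0.18791 mol, giving 0.37582 Al and 0.56373 O.
67.86 wt% SiO2 ÷ 60.083 g/mol = 1.12944 mol, giving 1.12944 Si and 2.25888 O.
Oxygen sums to 3.01159; scaling by 8/3.01159 = 2.65640 puts the formula on 8 O.
Al: 0.37582 × 2.65640 = 0.998 atoms per formula unit.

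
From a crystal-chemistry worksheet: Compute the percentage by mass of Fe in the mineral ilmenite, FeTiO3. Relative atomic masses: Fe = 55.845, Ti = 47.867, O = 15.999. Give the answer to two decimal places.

Molar mass of FeTiO3: 1*55.845 + 1*47.867 + 3*15.999 = 151.709 g/mol.
Mass of Fe per formula unit: 1 × 55.845 = 55.845 g.
Weight fraction Fe = 55.845 / 151.709 = 0.3681.

36.81 wt%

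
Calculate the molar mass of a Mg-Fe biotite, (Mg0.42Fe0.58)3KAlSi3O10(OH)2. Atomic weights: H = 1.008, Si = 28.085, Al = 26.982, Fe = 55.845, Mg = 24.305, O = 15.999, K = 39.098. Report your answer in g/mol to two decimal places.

The formula mass is the sum 1.26(24.305) + 1.74(55.845) + 1(39.098) + 1(26.982) + 3(28.085) + 12(15.999) + 2(1.008).

472.13 g/mol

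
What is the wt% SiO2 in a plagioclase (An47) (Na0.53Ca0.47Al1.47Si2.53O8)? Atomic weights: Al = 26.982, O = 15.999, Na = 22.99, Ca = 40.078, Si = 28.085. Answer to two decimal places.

56.36 wt%

Formula mass = 269.732 g/mol.
2.53 Si → 2.5300 mol SiO2 per formula unit; M(SiO2) = 60.083, so SiO2 mass = 152.010 g.
152.010/269.732 × 100 = 56.36 wt%.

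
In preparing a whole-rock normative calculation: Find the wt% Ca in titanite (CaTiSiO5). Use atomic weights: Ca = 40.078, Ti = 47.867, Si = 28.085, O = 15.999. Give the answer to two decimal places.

Formula mass = 1*40.078 + 1*47.867 + 1*28.085 + 5*15.999 = 196.025 g/mol, of which 40.078 g is Ca.
So Ca makes up 40.078/196.025 = 0.2045 of the mass, i.e. 20.45%.

20.45 weight percent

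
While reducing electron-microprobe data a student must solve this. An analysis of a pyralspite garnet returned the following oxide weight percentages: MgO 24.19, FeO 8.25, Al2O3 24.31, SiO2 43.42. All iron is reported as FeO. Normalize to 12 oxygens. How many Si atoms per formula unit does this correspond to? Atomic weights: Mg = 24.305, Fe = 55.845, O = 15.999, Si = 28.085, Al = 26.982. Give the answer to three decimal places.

3.016 Si apfu

24.19 wt% MgO ÷ 40.304 g/mol = 0.60019 mol, giving 0.60019 Mg and 0.60019 O.
8.25 wt% FeO ÷ 71.844 g/mol = 0.11483 mol, giving 0.11483 Fe and 0.11483 O.
24.31 wt% Al2O3 ÷ 101.961 g/mol = 0.23842 mol, giving 0.47684 Al and 0.71526 O.
43.42 wt% SiO2 ÷ 60.083 g/mol = 0.72267 mol, giving 0.72267 Si and 1.44534 O.
Oxygen sums to 2.87562; scaling by 12/2.87562 = 4.17301 puts the formula on 12 O.
Si: 0.72267 × 4.17301 = 3.016 atoms per formula unit.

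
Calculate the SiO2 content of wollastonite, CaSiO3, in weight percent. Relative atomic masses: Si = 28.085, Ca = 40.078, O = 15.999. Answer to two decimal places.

51.72 wt%

Molar mass of CaSiO3 = 1·40.078 + 1·28.085 + 3·15.999 = 116.160 g/mol.
Each formula unit contains 1 Si, equivalent to 1/1 = 1.0000 mol SiO2.
M(SiO2) = 1×28.085 + 2×15.999 = 60.083 g/mol.
Mass of SiO2 per formula unit = 1.0000 × 60.083 = 60.083 g.
SiO2 wt% = 60.083 / 116.160 × 100 = 51.72%.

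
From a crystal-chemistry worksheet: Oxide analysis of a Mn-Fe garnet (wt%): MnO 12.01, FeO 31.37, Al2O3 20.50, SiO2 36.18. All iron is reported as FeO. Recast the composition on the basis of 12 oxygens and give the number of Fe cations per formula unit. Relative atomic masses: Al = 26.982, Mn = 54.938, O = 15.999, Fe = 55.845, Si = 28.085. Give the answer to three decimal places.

12.01 wt% MnO ÷ 70.937 g/mol = 0.16931 mol, giving 0.16931 Mn and 0.16931 O.
31.37 wt% FeO ÷ 71.844 g/mol = 0.43664 mol, giving 0.43664 Fe and 0.43664 O.
20.50 wt% Al2O3 ÷ 101.961 g/mol = 0.20106 mol, giving 0.40212 Al and 0.60318 O.
36.18 wt% SiO2 ÷ 60.083 g/mol = 0.60217 mol, giving 0.60217 Si and 1.20434 O.
Oxygen sums to 2.41347; scaling by 12/2.41347 = 4.97209 puts the formula on 12 O.
Fe: 0.43664 × 4.97209 = 2.171 atoms per formula unit.

2.171 Fe apfu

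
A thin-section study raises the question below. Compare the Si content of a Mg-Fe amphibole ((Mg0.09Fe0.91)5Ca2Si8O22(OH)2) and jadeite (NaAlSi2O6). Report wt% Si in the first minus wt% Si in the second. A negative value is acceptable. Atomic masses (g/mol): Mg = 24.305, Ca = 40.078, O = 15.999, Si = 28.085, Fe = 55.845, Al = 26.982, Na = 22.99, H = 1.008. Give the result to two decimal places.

-4.28 percentage points

M((Mg0.09Fe0.91)5Ca2Si8O22(OH)2) = 955.860 g/mol, so wt% Si = 224.680/955.860 × 100 = 23.51%.
M(NaAlSi2O6) = 202.136 g/mol, so wt% Si = 56.170/202.136 × 100 = 27.79%.
23.51 − 27.79 = -4.28 pp.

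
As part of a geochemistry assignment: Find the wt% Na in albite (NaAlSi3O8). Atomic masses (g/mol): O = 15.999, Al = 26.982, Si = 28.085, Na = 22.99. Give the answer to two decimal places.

Molar mass of NaAlSi3O8: 1×22.99 + 1×26.982 + 3×28.085 + 8×15.999 = 262.219 g/mol.
Mass of Na per formula unit: 1 × 22.99 = 22.990 g.
Weight fraction Na = 22.990 / 262.219 = 0.0877.

8.77 wt%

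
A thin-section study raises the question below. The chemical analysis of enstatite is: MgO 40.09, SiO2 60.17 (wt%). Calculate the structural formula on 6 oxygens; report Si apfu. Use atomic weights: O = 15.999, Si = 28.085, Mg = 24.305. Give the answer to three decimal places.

MgO: 40.09/40.304 = 0.99469 mol → 0.99469 mol Mg, 0.99469 mol O.
SiO2: 60.17/60.083 = 1.00145 mol → 1.00145 mol Si, 2.00290 mol O.
Total oxygen = 2.99759 mol. Normalization factor = 6/2.99759 = 2.00161.
Si per 6 O = 1.00145 × 2.00161 = 2.005.

2.005 Si apfu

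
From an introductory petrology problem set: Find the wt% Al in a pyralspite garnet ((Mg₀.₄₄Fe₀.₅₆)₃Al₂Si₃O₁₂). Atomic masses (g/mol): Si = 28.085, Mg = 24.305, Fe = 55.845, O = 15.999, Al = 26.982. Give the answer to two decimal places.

11.83 wt%

Formula mass = 1.32*24.305 + 1.68*55.845 + 2*26.982 + 3*28.085 + 12*15.999 = 456.109 g/mol, of which 53.964 g is Al.
So Al makes up 53.964/456.109 = 0.1183 of the mass, i.e. 11.83%.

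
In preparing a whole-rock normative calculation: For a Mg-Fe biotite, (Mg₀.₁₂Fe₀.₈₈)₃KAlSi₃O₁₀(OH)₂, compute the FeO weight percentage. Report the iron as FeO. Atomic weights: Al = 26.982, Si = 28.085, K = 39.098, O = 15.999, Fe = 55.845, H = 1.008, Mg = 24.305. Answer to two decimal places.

Molar mass of (Mg₀.₁₂Fe₀.₈₈)₃KAlSi₃O₁₀(OH)₂ = 0.36*24.305 + 2.64*55.845 + 1*39.098 + 1*26.982 + 3*28.085 + 12*15.999 + 2*1.008 = 500.520 g/mol.
Each formula unit contains 2.64 Fe, equivalent to 2.64/1 = 2.6400 mol FeO.
M(FeO) = 1×55.845 + 1×15.999 = 71.844 g/mol.
Mass of FeO per formula unit = 2.6400 × 71.844 = 189.668 g.
FeO wt% = 189.668 / 500.520 × 100 = 37.89%.

37.89 wt%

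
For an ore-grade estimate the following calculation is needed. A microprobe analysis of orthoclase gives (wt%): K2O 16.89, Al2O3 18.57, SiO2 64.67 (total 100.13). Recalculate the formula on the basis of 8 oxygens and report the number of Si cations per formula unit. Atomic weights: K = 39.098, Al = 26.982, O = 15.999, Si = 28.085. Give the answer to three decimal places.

16.89 wt% K2O ÷ 94.195 g/mol = 0.17931 mol, giving 0.35862 K and 0.17931 O.
18.57 wt% Al2O3 ÷ 101.961 g/mol = 0.18213 mol, giving 0.36426 Al and 0.54639 O.
64.67 wt% SiO2 ÷ 60.083 g/mol = 1.07634 mol, giving 1.07634 Si and 2.15268 O.
Oxygen sums to 2.87838; scaling by 8/2.87838 = 2.77934 puts the formula on 8 O.
Si: 1.07634 × 2.77934 = 2.992 atoms per formula unit.

2.992 Si apfu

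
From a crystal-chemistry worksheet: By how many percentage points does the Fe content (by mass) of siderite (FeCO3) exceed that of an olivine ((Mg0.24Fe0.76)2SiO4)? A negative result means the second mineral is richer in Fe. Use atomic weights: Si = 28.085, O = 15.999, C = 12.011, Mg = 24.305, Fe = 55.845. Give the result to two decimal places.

3.20 percentage points

First mineral: 55.845 g Fe in 115.853 g formula = 48.20 wt% Fe.
Second mineral: 84.884 g Fe in 188.632 g formula = 45.00 wt% Fe.
48.20% − 45.00% gives a difference of 3.20 percentage points.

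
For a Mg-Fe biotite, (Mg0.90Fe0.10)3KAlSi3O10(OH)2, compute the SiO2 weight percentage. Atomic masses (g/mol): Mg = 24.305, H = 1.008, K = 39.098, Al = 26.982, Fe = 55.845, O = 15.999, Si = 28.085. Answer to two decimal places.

Formula mass = 426.716 g/mol.
3 Si → 3.0000 mol SiO2 per formula unit; M(SiO2) = 60.083, so SiO2 mass = 180.249 g.
180.249/426.716 × 100 = 42.24 wt%.

42.24 wt%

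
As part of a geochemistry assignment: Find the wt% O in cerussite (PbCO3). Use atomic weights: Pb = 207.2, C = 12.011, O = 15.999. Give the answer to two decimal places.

17.96 weight percent

Formula mass = 1*207.2 + 1*12.011 + 3*15.999 = 267.208 g/mol, of which 47.997 g is O.
So O makes up 47.997/267.208 = 0.1796 of the mass, i.e. 17.96%.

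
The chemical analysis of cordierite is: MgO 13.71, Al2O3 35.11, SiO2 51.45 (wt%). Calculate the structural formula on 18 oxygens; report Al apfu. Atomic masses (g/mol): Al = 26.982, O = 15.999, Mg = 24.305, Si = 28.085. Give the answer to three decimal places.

13.71 wt% MgO ÷ 40.304 g/mol = 0.34016 mol, giving 0.34016 Mg and 0.34016 O.
35.11 wt% Al2O3 ÷ 101.961 g/mol = 0.34435 mol, giving 0.68870 Al and 1.03305 O.
51.45 wt% SiO2 ÷ 60.083 g/mol = 0.85632 mol, giving 0.85632 Si and 1.71264 O.
Oxygen sums to 3.08585; scaling by 18/3.08585 = 5.83308 puts the formula on 18 O.
Al: 0.68870 × 5.83308 = 4.017 atoms per formula unit.

4.017 Al apfu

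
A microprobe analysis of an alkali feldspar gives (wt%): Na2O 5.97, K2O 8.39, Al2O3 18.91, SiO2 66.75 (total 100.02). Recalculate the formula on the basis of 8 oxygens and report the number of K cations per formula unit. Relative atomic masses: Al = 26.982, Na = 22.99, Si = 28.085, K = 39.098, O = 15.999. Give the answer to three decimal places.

5.97 wt% Na2O ÷ 61.979 g/mol = 0.09632 mol, giving 0.19264 Na and 0.09632 O.
8.39 wt% K2O ÷ 94.195 g/mol = 0.08907 mol, giving 0.17814 K and 0.08907 O.
18.91 wt% Al2O3 ÷ 101.961 g/mol = 0.18546 mol, giving 0.37092 Al and 0.55638 O.
66.75 wt% SiO2 ÷ 60.083 g/mol = 1.11096 mol, giving 1.11096 Si and 2.22192 O.
Oxygen sums to 2.96369; scaling by 8/2.96369 = 2.69934 puts the formula on 8 O.
K: 0.17814 × 2.69934 = 0.481 atoms per formula unit.

0.481 K apfu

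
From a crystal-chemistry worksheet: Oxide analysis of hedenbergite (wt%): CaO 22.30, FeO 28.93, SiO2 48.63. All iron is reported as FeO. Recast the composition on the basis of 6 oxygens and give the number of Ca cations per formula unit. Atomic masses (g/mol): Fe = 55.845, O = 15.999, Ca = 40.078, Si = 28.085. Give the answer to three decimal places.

22.30 wt% CaO ÷ 56.077 g/mol = 0.39767 mol, giving 0.39767 Ca and 0.39767 O.
28.93 wt% FeO ÷ 71.844 g/mol = 0.40268 mol, giving 0.40268 Fe and 0.40268 O.
48.63 wt% SiO2 ÷ 60.083 g/mol = 0.80938 mol, giving 0.80938 Si and 1.61876 O.
Oxygen sums to 2.41911; scaling by 6/2.41911 = 2.48025 puts the formula on 6 O.
Ca: 0.39767 × 2.48025 = 0.986 atoms per formula unit.

0.986 Ca apfu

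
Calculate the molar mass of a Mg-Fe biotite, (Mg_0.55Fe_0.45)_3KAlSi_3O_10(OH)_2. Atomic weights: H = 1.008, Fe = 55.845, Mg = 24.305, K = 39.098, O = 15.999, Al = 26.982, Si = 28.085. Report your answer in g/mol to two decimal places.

459.83 g/mol

M = 1.65·24.305 + 1.35·55.845 + 1·39.098 + 1·26.982 + 3·28.085 + 12·15.999 + 2·1.008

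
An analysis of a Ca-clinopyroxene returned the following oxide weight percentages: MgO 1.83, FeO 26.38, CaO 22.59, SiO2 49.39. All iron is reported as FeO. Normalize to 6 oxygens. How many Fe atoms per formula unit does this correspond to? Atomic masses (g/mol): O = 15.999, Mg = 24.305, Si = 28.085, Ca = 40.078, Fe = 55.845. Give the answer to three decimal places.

MgO (M=40.304): mol = 0.04540; Mg = 0.04540, O = 0.04540.
FeO (M=71.844): mol = 0.36718; Fe = 0.36718, O = 0.36718.
CaO (M=56.077): mol = 0.40284; Ca = 0.40284, O = 0.40284.
SiO2 (M=60.083): mol = 0.82203; Si = 0.82203, O = 1.64406.
ΣO = 2.45948; factor = 6/ΣO = 2.43954.
Fe apfu = 0.36718 × 2.43954 = 0.896.

0.896 Fe apfu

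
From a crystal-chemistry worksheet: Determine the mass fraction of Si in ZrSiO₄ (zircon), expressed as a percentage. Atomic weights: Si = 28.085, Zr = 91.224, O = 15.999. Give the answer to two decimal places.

M(ZrSiO₄) = 183.305 g/mol.
Si contributes 1 × 28.085 = 28.085 g per mole.
28.085/183.305 = 0.1532 → 15.32%.

15.32 mass %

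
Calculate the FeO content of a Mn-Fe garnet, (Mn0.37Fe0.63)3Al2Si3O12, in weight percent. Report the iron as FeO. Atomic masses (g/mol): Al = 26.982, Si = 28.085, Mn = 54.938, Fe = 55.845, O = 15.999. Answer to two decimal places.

Formula mass = 496.735 g/mol.
1.89 Fe → 1.8900 mol FeO per formula unit; M(FeO) = 71.844, so FeO mass = 135.785 g.
135.785/496.735 × 100 = 27.34 wt%.

27.34 wt%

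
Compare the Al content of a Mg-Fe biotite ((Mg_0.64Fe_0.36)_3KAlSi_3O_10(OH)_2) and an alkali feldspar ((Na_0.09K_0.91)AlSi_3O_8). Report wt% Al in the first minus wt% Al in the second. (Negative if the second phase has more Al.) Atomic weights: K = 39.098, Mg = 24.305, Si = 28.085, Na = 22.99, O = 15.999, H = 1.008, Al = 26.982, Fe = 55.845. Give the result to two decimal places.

Al in (Mg_0.64Fe_0.36)_3KAlSi_3O_10(OH)_2: molar mass 451.317 g/mol; 1×26.982 = 26.982 g → 5.98 wt%.
Al in (Na_0.09K_0.91)AlSi_3O_8: molar mass 276.877 g/mol; 1×26.982 = 26.982 g → 9.75 wt%.
Difference = 5.98 − 9.75 = -3.77 percentage points.

-3.77 percentage points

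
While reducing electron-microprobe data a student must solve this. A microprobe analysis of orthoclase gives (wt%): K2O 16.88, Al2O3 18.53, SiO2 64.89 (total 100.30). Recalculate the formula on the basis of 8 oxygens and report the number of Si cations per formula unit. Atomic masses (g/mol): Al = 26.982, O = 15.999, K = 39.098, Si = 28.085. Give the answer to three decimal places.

2.995 Si apfu

16.88 wt% K2O ÷ 94.195 g/mol = 0.17920 mol, giving 0.35840 K and 0.17920 O.
18.53 wt% Al2O3 ÷ 101.961 g/mol = 0.18174 mol, giving 0.36348 Al and 0.54522 O.
64.89 wt% SiO2 ÷ 60.083 g/mol = 1.08001 mol, giving 1.08001 Si and 2.16002 O.
Oxygen sums to 2.88444; scaling by 8/2.88444 = 2.77350 puts the formula on 8 O.
Si: 1.08001 × 2.77350 = 2.995 atoms per formula unit.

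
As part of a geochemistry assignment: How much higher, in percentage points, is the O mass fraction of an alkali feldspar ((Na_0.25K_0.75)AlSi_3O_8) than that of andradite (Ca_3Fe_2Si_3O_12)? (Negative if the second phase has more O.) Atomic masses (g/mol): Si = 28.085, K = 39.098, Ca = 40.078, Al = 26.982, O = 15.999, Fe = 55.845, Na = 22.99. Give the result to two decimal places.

8.88 percentage points

M((Na_0.25K_0.75)AlSi_3O_8) = 274.300 g/mol, so wt% O = 127.992/274.300 × 100 = 46.66%.
M(Ca_3Fe_2Si_3O_12) = 508.167 g/mol, so wt% O = 191.988/508.167 × 100 = 37.78%.
46.66 − 37.78 = 8.88 pp.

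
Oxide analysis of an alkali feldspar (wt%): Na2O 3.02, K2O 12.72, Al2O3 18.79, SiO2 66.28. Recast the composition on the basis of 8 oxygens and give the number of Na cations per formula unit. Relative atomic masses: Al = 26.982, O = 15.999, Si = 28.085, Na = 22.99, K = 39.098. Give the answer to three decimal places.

Na2O: 3.02/61.979 = 0.04873 mol → 0.09746 mol Na, 0.04873 mol O.
K2O: 12.72/94.195 = 0.13504 mol → 0.27008 mol K, 0.13504 mol O.
Al2O3: 18.79/101.961 = 0.18429 mol → 0.36858 mol Al, 0.55287 mol O.
SiO2: 66.28/60.083 = 1.10314 mol → 1.10314 mol Si, 2.20628 mol O.
Total oxygen = 2.94292 mol. Normalization factor = 8/2.94292 = 2.71839.
Na per 8 O = 0.09746 × 2.71839 = 0.265.

0.265 Na apfu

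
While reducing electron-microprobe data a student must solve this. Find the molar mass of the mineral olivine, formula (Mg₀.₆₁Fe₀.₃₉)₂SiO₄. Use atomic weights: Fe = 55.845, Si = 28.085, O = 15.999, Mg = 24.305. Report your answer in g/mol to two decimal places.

Mg: 1.22 × 24.305 = 29.6521
Fe: 0.78 × 55.845 = 43.5591
Si: 1 × 28.085 = 28.0850
O: 4 × 15.999 = 63.9960
Summing the contributions gives the formula mass.

165.29 g/mol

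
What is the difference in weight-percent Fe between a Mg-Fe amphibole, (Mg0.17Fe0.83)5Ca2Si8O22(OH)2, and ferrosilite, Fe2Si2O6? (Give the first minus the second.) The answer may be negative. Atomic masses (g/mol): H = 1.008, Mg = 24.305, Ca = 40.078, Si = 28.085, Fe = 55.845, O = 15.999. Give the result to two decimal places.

-17.76 percentage points

First mineral: 231.757 g Fe in 943.244 g formula = 24.57 wt% Fe.
Second mineral: 111.690 g Fe in 263.854 g formula = 42.33 wt% Fe.
24.57% − 42.33% gives a difference of -17.76 percentage points.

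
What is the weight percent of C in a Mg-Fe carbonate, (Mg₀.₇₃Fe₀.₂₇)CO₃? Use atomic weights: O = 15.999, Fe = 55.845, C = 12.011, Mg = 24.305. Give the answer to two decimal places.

Molar mass of (Mg₀.₇₃Fe₀.₂₇)CO₃: 0.73·24.305 + 0.27·55.845 + 1·12.011 + 3·15.999 = 92.829 g/mol.
Mass of C per formula unit: 1 × 12.011 = 12.011 g.
Weight fraction C = 12.011 / 92.829 = 0.1294.

12.94 mass %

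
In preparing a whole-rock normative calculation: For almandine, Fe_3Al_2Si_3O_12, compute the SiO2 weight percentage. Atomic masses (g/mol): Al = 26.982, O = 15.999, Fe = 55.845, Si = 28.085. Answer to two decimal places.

Molar mass of Fe_3Al_2Si_3O_12 = 3·55.845 + 2·26.982 + 3·28.085 + 12·15.999 = 497.742 g/mol.
Each formula unit contains 3 Si, equivalent to 3/1 = 3.0000 mol SiO2.
M(SiO2) = 1×28.085 + 2×15.999 = 60.083 g/mol.
Mass of SiO2 per formula unit = 3.0000 × 60.083 = 180.249 g.
SiO2 wt% = 180.249 / 497.742 × 100 = 36.21%.

36.21 wt%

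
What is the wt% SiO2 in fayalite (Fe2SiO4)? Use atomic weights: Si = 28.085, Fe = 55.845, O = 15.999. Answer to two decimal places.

Molar mass of Fe2SiO4 = 2×55.845 + 1×28.085 + 4×15.999 = 203.771 g/mol.
Each formula unit contains 1 Si, equivalent to 1/1 = 1.0000 mol SiO2.
M(SiO2) = 1×28.085 + 2×15.999 = 60.083 g/mol.
Mass of SiO2 per formula unit = 1.0000 × 60.083 = 60.083 g.
SiO2 wt% = 60.083 / 203.771 × 100 = 29.49%.

29.49 wt%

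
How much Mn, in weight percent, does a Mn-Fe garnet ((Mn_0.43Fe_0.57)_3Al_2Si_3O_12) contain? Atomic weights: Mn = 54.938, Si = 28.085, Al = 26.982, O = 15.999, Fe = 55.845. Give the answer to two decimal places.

14.27 weight percent

M((Mn_0.43Fe_0.57)_3Al_2Si_3O_12) = 496.572 g/mol.
Mn contributes 1.29 × 54.938 = 70.870 g per mole.
70.870/496.572 = 0.1427 → 14.27%.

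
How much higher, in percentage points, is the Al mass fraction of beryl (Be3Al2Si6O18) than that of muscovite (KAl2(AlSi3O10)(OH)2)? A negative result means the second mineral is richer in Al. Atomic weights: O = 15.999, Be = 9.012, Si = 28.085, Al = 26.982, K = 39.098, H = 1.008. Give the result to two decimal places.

-10.28 percentage points

First mineral: 53.964 g Al in 537.492 g formula = 10.04 wt% Al.
Second mineral: 80.946 g Al in 398.303 g formula = 20.32 wt% Al.
10.04% − 20.32% gives a difference of -10.28 percentage points.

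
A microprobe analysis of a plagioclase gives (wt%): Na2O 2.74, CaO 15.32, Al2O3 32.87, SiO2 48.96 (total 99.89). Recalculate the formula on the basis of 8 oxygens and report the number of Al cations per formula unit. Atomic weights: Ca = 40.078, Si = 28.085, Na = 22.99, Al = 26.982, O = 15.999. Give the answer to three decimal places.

Na2O: 2.74/61.979 = 0.04421 mol → 0.08842 mol Na, 0.04421 mol O.
CaO: 15.32/56.077 = 0.27320 mol → 0.27320 mol Ca, 0.27320 mol O.
Al2O3: 32.87/101.961 = 0.32238 mol → 0.64476 mol Al, 0.96714 mol O.
SiO2: 48.96/60.083 = 0.81487 mol → 0.81487 mol Si, 1.62974 mol O.
Total oxygen = 2.91429 mol. Normalization factor = 8/2.91429 = 2.74509.
Al per 8 O = 0.64476 × 2.74509 = 1.770.

1.770 Al apfu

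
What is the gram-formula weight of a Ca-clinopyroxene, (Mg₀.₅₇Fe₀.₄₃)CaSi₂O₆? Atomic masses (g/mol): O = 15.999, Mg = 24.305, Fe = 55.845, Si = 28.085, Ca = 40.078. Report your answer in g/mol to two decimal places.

The formula mass is the sum 0.57*24.305 + 0.43*55.845 + 1*40.078 + 2*28.085 + 6*15.999.

230.11 g/mol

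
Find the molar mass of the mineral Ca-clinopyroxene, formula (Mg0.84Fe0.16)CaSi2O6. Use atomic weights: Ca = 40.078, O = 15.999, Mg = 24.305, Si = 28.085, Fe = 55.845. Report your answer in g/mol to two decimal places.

The formula mass is the sum 0.84*24.305 + 0.16*55.845 + 1*40.078 + 2*28.085 + 6*15.999.

221.59 g/mol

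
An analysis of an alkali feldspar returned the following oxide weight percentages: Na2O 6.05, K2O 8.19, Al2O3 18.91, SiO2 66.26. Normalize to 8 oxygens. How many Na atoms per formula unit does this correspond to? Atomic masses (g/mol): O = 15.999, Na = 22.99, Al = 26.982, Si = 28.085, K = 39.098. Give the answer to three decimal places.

6.05 wt% Na2O ÷ 61.979 g/mol = 0.09761 mol, giving 0.19522 Na and 0.09761 O.
8.19 wt% K2O ÷ 94.195 g/mol = 0.08695 mol, giving 0.17390 K and 0.08695 O.
18.91 wt% Al2O3 ÷ 101.961 g/mol = 0.18546 mol, giving 0.37092 Al and 0.55638 O.
66.26 wt% SiO2 ÷ 60.083 g/mol = 1.10281 mol, giving 1.10281 Si and 2.20562 O.
Oxygen sums to 2.94656; scaling by 8/2.94656 = 2.71503 puts the formula on 8 O.
Na: 0.19522 × 2.71503 = 0.530 atoms per formula unit.

0.530 Na apfu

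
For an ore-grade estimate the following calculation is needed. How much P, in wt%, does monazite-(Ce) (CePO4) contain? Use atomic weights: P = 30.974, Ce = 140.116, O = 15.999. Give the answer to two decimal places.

Formula mass = 1*140.116 + 1*30.974 + 4*15.999 = 235.086 g/mol, of which 30.974 g is P.
So P makes up 30.974/235.086 = 0.1318 of the mass, i.e. 13.18%.

13.18 wt%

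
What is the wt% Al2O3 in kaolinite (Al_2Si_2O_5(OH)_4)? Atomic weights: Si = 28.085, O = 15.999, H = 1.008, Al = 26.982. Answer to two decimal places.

39.50 wt%

M(Al_2Si_2O_5(OH)_4) = 258.157 g/mol; M(Al2O3) = 101.961 g/mol.
Moles Al2O3 per formula unit = 2 Al ÷ 2 = 1.0000.
Al2O3 fraction = (1.0000 × 101.961) / 258.157 = 101.961/258.157 = 0.3950.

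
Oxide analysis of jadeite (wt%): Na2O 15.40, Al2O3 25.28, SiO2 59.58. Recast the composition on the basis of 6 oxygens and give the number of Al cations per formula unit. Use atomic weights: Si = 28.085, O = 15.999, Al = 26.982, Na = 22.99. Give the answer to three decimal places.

1.000 Al apfu

15.40 wt% Na2O ÷ 61.979 g/mol = 0.24847 mol, giving 0.49694 Na and 0.24847 O.
25.28 wt% Al2O3 ÷ 101.961 g/mol = 0.24794 mol, giving 0.49588 Al and 0.74382 O.
59.58 wt% SiO2 ÷ 60.083 g/mol = 0.99163 mol, giving 0.99163 Si and 1.98326 O.
Oxygen sums to 2.97555; scaling by 6/2.97555 = 2.01643 puts the formula on 6 O.
Al: 0.49588 × 2.01643 = 1.000 atoms per formula unit.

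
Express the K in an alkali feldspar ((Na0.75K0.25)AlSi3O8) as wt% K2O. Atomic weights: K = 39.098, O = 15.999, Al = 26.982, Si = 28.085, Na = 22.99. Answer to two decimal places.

Formula mass = 266.246 g/mol.
0.25 K → 0.1250 mol K2O per formula unit; M(K2O) = 94.195, so K2O mass = 11.774 g.
11.774/266.246 × 100 = 4.42 wt%.

4.42 wt%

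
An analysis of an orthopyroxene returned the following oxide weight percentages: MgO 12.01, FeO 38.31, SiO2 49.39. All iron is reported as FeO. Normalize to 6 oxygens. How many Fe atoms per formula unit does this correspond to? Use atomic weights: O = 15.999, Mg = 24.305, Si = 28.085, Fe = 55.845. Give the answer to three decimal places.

MgO: 12.01/40.304 = 0.29799 mol → 0.29799 mol Mg, 0.29799 mol O.
FeO: 38.31/71.844 = 0.53324 mol → 0.53324 mol Fe, 0.53324 mol O.
SiO2: 49.39/60.083 = 0.82203 mol → 0.82203 mol Si, 1.64406 mol O.
Total oxygen = 2.47529 mol. Normalization factor = 6/2.47529 = 2.42396.
Fe per 6 O = 0.53324 × 2.42396 = 1.293.

1.293 Fe apfu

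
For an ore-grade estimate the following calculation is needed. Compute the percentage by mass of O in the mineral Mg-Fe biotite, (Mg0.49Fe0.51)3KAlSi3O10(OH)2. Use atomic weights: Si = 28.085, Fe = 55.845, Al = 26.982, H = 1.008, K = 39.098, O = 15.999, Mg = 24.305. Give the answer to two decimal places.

41.24 weight percent

M((Mg0.49Fe0.51)3KAlSi3O10(OH)2) = 465.510 g/mol.
O contributes 12 × 15.999 = 191.988 g per mole.
191.988/465.510 = 0.4124 → 41.24%.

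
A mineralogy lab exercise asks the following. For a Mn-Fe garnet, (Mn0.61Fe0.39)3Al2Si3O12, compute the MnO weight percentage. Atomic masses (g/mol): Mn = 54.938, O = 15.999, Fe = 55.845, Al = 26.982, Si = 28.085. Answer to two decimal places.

M((Mn0.61Fe0.39)3Al2Si3O12) = 496.082 g/mol; M(MnO) = 70.937 g/mol.
Moles MnO per formula unit = 1.83 Mn ÷ 1 = 1.8300.
MnO fraction = (1.8300 × 70.937) / 496.082 = 129.815/496.082 = 0.2617.

26.17 wt%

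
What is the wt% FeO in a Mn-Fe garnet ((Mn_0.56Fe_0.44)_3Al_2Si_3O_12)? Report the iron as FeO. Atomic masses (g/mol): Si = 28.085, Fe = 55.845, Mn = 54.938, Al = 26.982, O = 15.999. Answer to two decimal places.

19.11 wt%

Molar mass of (Mn_0.56Fe_0.44)_3Al_2Si_3O_12 = 1.68×54.938 + 1.32×55.845 + 2×26.982 + 3×28.085 + 12×15.999 = 496.218 g/mol.
Each formula unit contains 1.32 Fe, equivalent to 1.32/1 = 1.3200 mol FeO.
M(FeO) = 1×55.845 + 1×15.999 = 71.844 g/mol.
Mass of FeO per formula unit = 1.3200 × 71.844 = 94.834 g.
FeO wt% = 94.834 / 496.218 × 100 = 19.11%.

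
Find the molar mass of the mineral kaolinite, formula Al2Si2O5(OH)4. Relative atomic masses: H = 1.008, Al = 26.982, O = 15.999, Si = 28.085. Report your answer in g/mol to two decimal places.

258.16 g/mol

M = 2*26.982 + 2*28.085 + 9*15.999 + 4*1.008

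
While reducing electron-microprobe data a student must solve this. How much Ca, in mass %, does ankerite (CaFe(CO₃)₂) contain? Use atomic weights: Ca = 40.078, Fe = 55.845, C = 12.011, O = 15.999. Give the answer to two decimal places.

18.56 mass %

Molar mass of CaFe(CO₃)₂: 1×40.078 + 1×55.845 + 2×12.011 + 6×15.999 = 215.939 g/mol.
Mass of Ca per formula unit: 1 × 40.078 = 40.078 g.
Weight fraction Ca = 40.078 / 215.939 = 0.1856.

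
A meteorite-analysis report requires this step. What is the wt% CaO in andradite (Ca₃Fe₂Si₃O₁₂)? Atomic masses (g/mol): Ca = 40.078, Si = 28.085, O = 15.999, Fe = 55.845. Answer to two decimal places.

33.11 wt%

Formula mass = 508.167 g/mol.
3 Ca → 3.0000 mol CaO per formula unit; M(CaO) = 56.077, so CaO mass = 168.231 g.
168.231/508.167 × 100 = 33.11 wt%.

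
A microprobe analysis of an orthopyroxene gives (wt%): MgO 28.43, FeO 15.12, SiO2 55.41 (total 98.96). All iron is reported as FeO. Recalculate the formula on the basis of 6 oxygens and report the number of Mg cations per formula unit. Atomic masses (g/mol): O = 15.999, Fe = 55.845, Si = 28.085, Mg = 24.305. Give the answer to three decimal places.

28.43 wt% MgO ÷ 40.304 g/mol = 0.70539 mol, giving 0.70539 Mg and 0.70539 O.
15.12 wt% FeO ÷ 71.844 g/mol = 0.21046 mol, giving 0.21046 Fe and 0.21046 O.
55.41 wt% SiO2 ÷ 60.083 g/mol = 0.92222 mol, giving 0.92222 Si and 1.84444 O.
Oxygen sums to 2.76029; scaling by 6/2.76029 = 2.17368 puts the formula on 6 O.
Mg: 0.70539 × 2.17368 = 1.533 atoms per formula unit.

1.533 Mg apfu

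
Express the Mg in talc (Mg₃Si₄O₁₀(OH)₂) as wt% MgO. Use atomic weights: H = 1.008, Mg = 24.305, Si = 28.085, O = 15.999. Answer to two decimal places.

Formula mass = 379.259 g/mol.
3 Mg → 3.0000 mol MgO per formula unit; M(MgO) = 40.304, so MgO mass = 120.912 g.
120.912/379.259 × 100 = 31.88 wt%.

31.88 wt%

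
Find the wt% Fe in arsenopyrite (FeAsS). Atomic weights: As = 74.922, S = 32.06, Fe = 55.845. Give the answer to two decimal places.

Molar mass of FeAsS: 1·55.845 + 1·74.922 + 1·32.06 = 162.827 g/mol.
Mass of Fe per formula unit: 1 × 55.845 = 55.845 g.
Weight fraction Fe = 55.845 / 162.827 = 0.3430.

34.30 weight percent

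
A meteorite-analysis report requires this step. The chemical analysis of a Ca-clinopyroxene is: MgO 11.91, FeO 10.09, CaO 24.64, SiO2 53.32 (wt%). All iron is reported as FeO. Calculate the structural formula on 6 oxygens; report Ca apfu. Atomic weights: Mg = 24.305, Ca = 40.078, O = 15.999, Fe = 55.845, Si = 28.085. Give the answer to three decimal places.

MgO (M=40.304): mol = 0.29550; Mg = 0.29550, O = 0.29550.
FeO (M=71.844): mol = 0.14044; Fe = 0.14044, O = 0.14044.
CaO (M=56.077): mol = 0.43940; Ca = 0.43940, O = 0.43940.
SiO2 (M=60.083): mol = 0.88744; Si = 0.88744, O = 1.77488.
ΣO = 2.65022; factor = 6/ΣO = 2.26396.
Ca apfu = 0.43940 × 2.26396 = 0.995.

0.995 Ca apfu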